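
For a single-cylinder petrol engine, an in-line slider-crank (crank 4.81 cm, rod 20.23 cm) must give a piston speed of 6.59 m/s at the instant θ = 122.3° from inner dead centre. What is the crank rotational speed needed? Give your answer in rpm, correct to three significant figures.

For an in-line slider-crank, |v_piston| = rω|sinθ|·[1 + r cosθ/√(L² − r² sin²θ)].
With r = 0.0481 m, L = 0.2023 m, θ = 122.3°: the bracketed kinematic factor |dx/dθ| = 0.035384 m.
ω = v/|dx/dθ| = 6.59/0.035384 = 186.24 rad/s.
N = 60ω/(2π) = 1778.5 rpm.

1780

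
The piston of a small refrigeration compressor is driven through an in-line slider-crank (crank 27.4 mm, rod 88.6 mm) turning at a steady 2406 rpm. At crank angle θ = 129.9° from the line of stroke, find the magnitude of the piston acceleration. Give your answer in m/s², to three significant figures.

ω = 2π·2406/60 = 252 rad/s
x(θ) = r cosθ + √(L² − r² sin²θ); with ω constant, a = ω²·d²x/dθ².
d²x/dθ² = −r cosθ − r²(cos2θ)/√u − r⁴ sin²2θ/(4u^{3/2}),  u = L² − r² sin²θ = 0.00740811 m².
Substituting r = 0.0274 m, L = 0.0886 m, θ = 129.9°: d²x/dθ² = +0.018906 m.
a = ω²·d²x/dθ² = (252)²·(+0.018906) = +1200.2 m/s²;  |a| = 1200.2 m/s².

1200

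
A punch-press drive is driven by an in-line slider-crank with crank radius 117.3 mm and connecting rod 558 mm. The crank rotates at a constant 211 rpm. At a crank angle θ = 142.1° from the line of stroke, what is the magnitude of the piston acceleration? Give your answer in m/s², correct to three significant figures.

42.1

ω = 2π·211/60 = 22.1 rad/s
x(θ) = r cosθ + √(L² − r² sin²θ); with ω constant, a = ω²·d²x/dθ².
d²x/dθ² = −r cosθ − r²(cos2θ)/√u − r⁴ sin²2θ/(4u^{3/2}),  u = L² − r² sin²θ = 0.306172 m².
Substituting r = 0.1173 m, L = 0.558 m, θ = 142.1°: d²x/dθ² = +0.086197 m.
a = ω²·d²x/dθ² = (22.1)²·(+0.086197) = +42.084 m/s²;  |a| = 42.084 m/s².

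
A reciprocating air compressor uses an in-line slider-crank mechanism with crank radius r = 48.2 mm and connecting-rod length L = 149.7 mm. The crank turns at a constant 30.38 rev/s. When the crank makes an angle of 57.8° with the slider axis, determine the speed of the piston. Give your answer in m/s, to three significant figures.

9.17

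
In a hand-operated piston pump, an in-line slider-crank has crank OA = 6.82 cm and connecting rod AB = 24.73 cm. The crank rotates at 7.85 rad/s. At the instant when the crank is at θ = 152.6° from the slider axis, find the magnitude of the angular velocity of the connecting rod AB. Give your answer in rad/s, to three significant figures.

1.94

ω = 7.85 rad/s
The rod makes angle φ with the slider axis where L sinφ = r sinθ; differentiating, L cosφ·φ̇ = r ω cosθ.
L cosφ = √(L² − r² sin²θ) = 0.2453 m.
|ω_rod| = r ω |cosθ| / √(L² − r² sin²θ) = 0.0682·7.85·0.88782/0.2453 = 1.9377 rad/s.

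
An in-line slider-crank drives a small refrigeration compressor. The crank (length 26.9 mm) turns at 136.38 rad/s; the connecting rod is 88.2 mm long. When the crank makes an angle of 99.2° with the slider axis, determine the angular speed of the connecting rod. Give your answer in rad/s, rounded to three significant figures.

6.97

ω = 136.4 rad/s
The rod makes angle φ with the slider axis where L sinφ = r sinθ; differentiating, L cosφ·φ̇ = r ω cosθ.
L cosφ = √(L² − r² sin²θ) = 0.084108 m.
|ω_rod| = r ω |cosθ| / √(L² − r² sin²θ) = 0.0269·136.4·0.15988/0.084108 = 6.9737 rad/s.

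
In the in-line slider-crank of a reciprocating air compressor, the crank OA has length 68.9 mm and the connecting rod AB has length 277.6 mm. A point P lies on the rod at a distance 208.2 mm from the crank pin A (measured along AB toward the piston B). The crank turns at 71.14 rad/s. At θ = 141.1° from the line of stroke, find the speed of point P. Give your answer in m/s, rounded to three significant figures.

2.79

ω = 71.14 rad/s.  Crank-pin speed |V_A| = rω = 4.9015 m/s, perpendicular to OA.
Rod angle: sinφ = −(r/L) sinθ ⇒ φ = -8.967°; ω_rod = −rω cosθ/√(L²−r²sin²θ) = +13.911 rad/s.
V_P = V_A + ω_rod × AP, with AP = 0.2082 m along the rod.
Components: V_Px = −rω sinθ − a·ω_rod·sinφ = -2.6266 m/s;  V_Py = rω cosθ + a·ω_rod·cosφ = -0.95365 m/s.
|V_P| = √(V_Px² + V_Py²) = 2.7943 m/s.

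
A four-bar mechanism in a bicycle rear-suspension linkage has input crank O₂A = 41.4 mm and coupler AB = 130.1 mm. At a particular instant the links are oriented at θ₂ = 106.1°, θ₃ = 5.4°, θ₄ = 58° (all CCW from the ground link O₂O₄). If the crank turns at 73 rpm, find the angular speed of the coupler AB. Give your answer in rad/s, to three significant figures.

2.28

ω₂ = 7.645 rad/s (from 73 rpm).
Differentiating the loop-closure r₂e^{iθ₂}+r₃e^{iθ₃}=r₁+r₄e^{iθ₄} gives r₂ω₂e^{iθ₂}+r₃ω₃e^{iθ₃}=r₄ω₄e^{iθ₄}.
Eliminating the other unknown: ω₃ = r₂ω₂ sin(θ₄−θ₂) / [r₃ sin(θ₃−θ₄)].
Numerator sine = -0.74431; denominator sine = -0.79441.
Result = 0.0414·7.645·(-0.74431) / (0.1301·(-0.79441)) = +2.2792 rad/s; magnitude 2.2792 rad/s.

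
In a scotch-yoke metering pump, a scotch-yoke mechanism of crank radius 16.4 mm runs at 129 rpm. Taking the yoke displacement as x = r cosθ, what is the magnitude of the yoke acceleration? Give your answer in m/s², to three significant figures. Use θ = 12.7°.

2.92

ω = 13.51 rad/s (from 129 rpm).
x = r cosθ ⇒ ẍ = −rω² cosθ (ω constant).
|a| = rω²|cosθ| = 0.0164·(13.51)²·|cos 12.7°| = 2.9196 m/s².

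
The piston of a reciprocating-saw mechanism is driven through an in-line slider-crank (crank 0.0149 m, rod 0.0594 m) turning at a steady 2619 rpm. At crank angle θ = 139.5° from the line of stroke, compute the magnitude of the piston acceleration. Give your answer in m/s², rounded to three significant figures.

ω = 2π·2619/60 = 274.3 rad/s
x(θ) = r cosθ + √(L² − r² sin²θ); with ω constant, a = ω²·d²x/dθ².
d²x/dθ² = −r cosθ − r²(cos2θ)/√u − r⁴ sin²2θ/(4u^{3/2}),  u = L² − r² sin²θ = 0.00343472 m².
Substituting r = 0.0149 m, L = 0.0594 m, θ = 139.5°: d²x/dθ² = +0.010678 m.
a = ω²·d²x/dθ² = (274.3)²·(+0.010678) = +803.17 m/s²;  |a| = 803.17 m/s².

803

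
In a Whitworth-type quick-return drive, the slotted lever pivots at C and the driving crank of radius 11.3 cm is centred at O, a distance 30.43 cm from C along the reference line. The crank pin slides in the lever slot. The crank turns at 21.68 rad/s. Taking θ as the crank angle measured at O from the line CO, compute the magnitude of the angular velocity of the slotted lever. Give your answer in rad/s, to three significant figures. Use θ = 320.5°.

5.38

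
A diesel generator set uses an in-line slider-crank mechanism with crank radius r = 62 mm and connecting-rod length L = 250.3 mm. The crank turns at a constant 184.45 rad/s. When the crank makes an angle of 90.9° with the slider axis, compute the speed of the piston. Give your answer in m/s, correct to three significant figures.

11.4

ω = 184.4 rad/s
For an in-line slider-crank, x = r cosθ + √(L² − r² sin²θ), so v = −rω sinθ·[1 + r cosθ/√(L² − r² sin²θ)].
With r = 0.062 m, L = 0.2503 m, θ = 90.9°: √(L² − r² sin²θ) = 0.2425 m.
v = −0.062·184.4·0.99988·[1 + 0.062·-0.01571/0.2425] = -11.389 m/s.
|v| = 11.389 m/s.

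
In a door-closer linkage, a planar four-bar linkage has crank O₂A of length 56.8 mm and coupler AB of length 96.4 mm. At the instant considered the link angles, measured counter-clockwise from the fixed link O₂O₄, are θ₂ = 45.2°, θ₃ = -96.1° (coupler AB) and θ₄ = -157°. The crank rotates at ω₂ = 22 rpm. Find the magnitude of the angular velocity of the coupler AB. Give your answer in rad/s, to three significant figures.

ω₂ = 2.304 rad/s (from 22 rpm).
Differentiating the loop-closure r₂e^{iθ₂}+r₃e^{iθ₃}=r₁+r₄e^{iθ₄} gives r₂ω₂e^{iθ₂}+r₃ω₃e^{iθ₃}=r₄ω₄e^{iθ₄}.
Eliminating the other unknown: ω₃ = r₂ω₂ sin(θ₄−θ₂) / [r₃ sin(θ₃−θ₄)].
Numerator sine = +0.37784; denominator sine = +0.87377.
Result = 0.0568·2.304·(+0.37784) / (0.0964·(+0.87377)) = +0.58699 rad/s; magnitude 0.58699 rad/s.

0.587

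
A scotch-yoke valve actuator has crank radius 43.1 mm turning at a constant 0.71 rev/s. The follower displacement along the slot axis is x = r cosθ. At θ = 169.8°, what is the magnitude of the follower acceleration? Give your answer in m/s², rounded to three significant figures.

0.844

ω = 4.461 rad/s (from 0.71 rev/s).
x = r cosθ ⇒ ẍ = −rω² cosθ (ω constant).
|a| = rω²|cosθ| = 0.0431·(4.461)²·|cos 169.8°| = 0.84418 m/s².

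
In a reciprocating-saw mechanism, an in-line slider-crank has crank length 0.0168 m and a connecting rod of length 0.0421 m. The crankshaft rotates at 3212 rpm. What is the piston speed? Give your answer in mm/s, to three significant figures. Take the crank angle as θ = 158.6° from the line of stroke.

1290

ω = 2π·3212/60 = 336.4 rad/s
For an in-line slider-crank, x = r cosθ + √(L² − r² sin²θ), so v = −rω sinθ·[1 + r cosθ/√(L² − r² sin²θ)].
With r = 0.0168 m, L = 0.0421 m, θ = 158.6°: √(L² − r² sin²θ) = 0.041651 m.
v = −0.0168·336.4·0.36488·[1 + 0.0168·-0.93106/0.041651] = -1.2876 m/s.
|v| = 1.2876 m/s = 1287.6 mm/s.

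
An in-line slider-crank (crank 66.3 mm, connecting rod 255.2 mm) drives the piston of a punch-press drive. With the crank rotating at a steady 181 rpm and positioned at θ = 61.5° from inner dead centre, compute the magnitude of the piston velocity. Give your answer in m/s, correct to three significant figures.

ω = 2π·181/60 = 18.95 rad/s
For an in-line slider-crank, x = r cosθ + √(L² − r² sin²θ), so v = −rω sinθ·[1 + r cosθ/√(L² − r² sin²θ)].
With r = 0.0663 m, L = 0.2552 m, θ = 61.5°: √(L² − r² sin²θ) = 0.24846 m.
v = −0.0663·18.95·0.87882·[1 + 0.0663·0.47716/0.24846] = -1.245 m/s.
|v| = 1.245 m/s.

1.24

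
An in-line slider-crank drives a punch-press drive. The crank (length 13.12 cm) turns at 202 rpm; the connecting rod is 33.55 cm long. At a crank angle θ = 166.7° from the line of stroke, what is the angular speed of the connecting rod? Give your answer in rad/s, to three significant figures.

ω = 21.15 rad/s (converted from 202 rpm).
The rod makes angle φ with the slider axis where L sinφ = r sinθ; differentiating, L cosφ·φ̇ = r ω cosθ.
L cosφ = √(L² − r² sin²θ) = 0.33414 m.
|ω_rod| = r ω |cosθ| / √(L² − r² sin²θ) = 0.1312·21.15·0.97318/0.33414 = 8.0831 rad/s.

8.08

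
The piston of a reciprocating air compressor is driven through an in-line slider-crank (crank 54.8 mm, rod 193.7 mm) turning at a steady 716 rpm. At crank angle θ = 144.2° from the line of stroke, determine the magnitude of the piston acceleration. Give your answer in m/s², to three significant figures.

ω = 2π·716/60 = 74.98 rad/s
x(θ) = r cosθ + √(L² − r² sin²θ); with ω constant, a = ω²·d²x/dθ².
d²x/dθ² = −r cosθ − r²(cos2θ)/√u − r⁴ sin²2θ/(4u^{3/2}),  u = L² − r² sin²θ = 0.0364921 m².
Substituting r = 0.0548 m, L = 0.1937 m, θ = 144.2°: d²x/dθ² = +0.039193 m.
a = ω²·d²x/dθ² = (74.98)²·(+0.039193) = +220.34 m/s²;  |a| = 220.34 m/s².

220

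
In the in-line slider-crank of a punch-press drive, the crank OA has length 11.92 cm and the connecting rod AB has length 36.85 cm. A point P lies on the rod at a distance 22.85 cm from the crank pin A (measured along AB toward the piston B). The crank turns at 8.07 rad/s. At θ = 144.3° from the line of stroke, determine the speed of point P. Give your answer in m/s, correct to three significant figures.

0.554

ω = 8.07 rad/s.  Crank-pin speed |V_A| = rω = 0.96194 m/s, perpendicular to OA.
Rod angle: sinφ = −(r/L) sinθ ⇒ φ = -10.880°; ω_rod = −rω cosθ/√(L²−r²sin²θ) = +2.1587 rad/s.
V_P = V_A + ω_rod × AP, with AP = 0.2285 m along the rod.
Components: V_Px = −rω sinθ − a·ω_rod·sinφ = -0.46823 m/s;  V_Py = rω cosθ + a·ω_rod·cosφ = -0.29678 m/s.
|V_P| = √(V_Px² + V_Py²) = 0.55436 m/s.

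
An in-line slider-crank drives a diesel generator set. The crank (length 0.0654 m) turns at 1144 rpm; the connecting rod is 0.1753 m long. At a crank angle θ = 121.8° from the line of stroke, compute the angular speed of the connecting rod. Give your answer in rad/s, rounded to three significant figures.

ω = 119.8 rad/s (converted from 1144 rpm).
The rod makes angle φ with the slider axis where L sinφ = r sinθ; differentiating, L cosφ·φ̇ = r ω cosθ.
L cosφ = √(L² − r² sin²θ) = 0.16625 m.
|ω_rod| = r ω |cosθ| / √(L² − r² sin²θ) = 0.0654·119.8·0.52696/0.16625 = 24.833 rad/s.

24.8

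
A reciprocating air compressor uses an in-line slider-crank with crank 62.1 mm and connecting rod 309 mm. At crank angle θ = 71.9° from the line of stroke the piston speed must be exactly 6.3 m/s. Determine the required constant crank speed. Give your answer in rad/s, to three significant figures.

100

For an in-line slider-crank, |v_piston| = rω|sinθ|·[1 + r cosθ/√(L² − r² sin²θ)].
With r = 0.0621 m, L = 0.309 m, θ = 71.9°: the bracketed kinematic factor |dx/dθ| = 0.062782 m.
ω = v/|dx/dθ| = 6.3/0.062782 = 100.35 rad/s.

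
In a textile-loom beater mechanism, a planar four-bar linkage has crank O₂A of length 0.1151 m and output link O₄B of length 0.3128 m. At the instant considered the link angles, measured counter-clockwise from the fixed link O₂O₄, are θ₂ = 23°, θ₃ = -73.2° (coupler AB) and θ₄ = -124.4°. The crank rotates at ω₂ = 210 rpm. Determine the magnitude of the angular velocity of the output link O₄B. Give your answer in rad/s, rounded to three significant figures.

10.3

ω₂ = 21.99 rad/s (from 210 rpm).
Differentiating the loop-closure r₂e^{iθ₂}+r₃e^{iθ₃}=r₁+r₄e^{iθ₄} gives r₂ω₂e^{iθ₂}+r₃ω₃e^{iθ₃}=r₄ω₄e^{iθ₄}.
Eliminating the other unknown: ω₄ = r₂ω₂ sin(θ₂−θ₃) / [r₄ sin(θ₄−θ₃)].
Numerator sine = +0.99415; denominator sine = -0.77934.
Result = 0.1151·21.99·(+0.99415) / (0.3128·(-0.77934)) = -10.322 rad/s; magnitude 10.322 rad/s.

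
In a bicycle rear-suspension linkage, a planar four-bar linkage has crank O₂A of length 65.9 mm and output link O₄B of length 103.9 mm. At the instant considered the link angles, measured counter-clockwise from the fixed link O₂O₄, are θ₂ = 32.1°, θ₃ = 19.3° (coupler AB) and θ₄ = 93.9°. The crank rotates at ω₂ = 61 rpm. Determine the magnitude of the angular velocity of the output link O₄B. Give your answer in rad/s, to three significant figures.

ω₂ = 6.388 rad/s (from 61 rpm).
Differentiating the loop-closure r₂e^{iθ₂}+r₃e^{iθ₃}=r₁+r₄e^{iθ₄} gives r₂ω₂e^{iθ₂}+r₃ω₃e^{iθ₃}=r₄ω₄e^{iθ₄}.
Eliminating the other unknown: ω₄ = r₂ω₂ sin(θ₂−θ₃) / [r₄ sin(θ₄−θ₃)].
Numerator sine = +0.22155; denominator sine = +0.96410.
Result = 0.0659·6.388·(+0.22155) / (0.1039·(+0.96410)) = +0.93106 rad/s; magnitude 0.93106 rad/s.

0.931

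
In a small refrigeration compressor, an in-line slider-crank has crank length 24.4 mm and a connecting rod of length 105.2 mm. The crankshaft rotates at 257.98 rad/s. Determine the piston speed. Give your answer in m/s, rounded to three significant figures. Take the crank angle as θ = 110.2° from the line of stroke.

5.42

ω = 258 rad/s
For an in-line slider-crank, x = r cosθ + √(L² − r² sin²θ), so v = −rω sinθ·[1 + r cosθ/√(L² − r² sin²θ)].
With r = 0.0244 m, L = 0.1052 m, θ = 110.2°: √(L² − r² sin²θ) = 0.10268 m.
v = −0.0244·258·0.93849·[1 + 0.0244·-0.34530/0.10268] = -5.4228 m/s.
|v| = 5.4228 m/s.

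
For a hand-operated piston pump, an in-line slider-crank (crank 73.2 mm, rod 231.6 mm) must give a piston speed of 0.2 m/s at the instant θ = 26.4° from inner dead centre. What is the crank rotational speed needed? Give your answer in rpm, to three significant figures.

45.6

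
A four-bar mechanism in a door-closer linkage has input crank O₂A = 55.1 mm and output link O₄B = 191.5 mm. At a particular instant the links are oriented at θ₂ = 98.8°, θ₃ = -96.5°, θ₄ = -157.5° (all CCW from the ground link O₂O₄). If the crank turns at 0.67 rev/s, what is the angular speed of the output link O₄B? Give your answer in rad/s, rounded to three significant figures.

0.365

ω₂ = 4.21 rad/s (from 0.67 rev/s).
Differentiating the loop-closure r₂e^{iθ₂}+r₃e^{iθ₃}=r₁+r₄e^{iθ₄} gives r₂ω₂e^{iθ₂}+r₃ω₃e^{iθ₃}=r₄ω₄e^{iθ₄}.
Eliminating the other unknown: ω₄ = r₂ω₂ sin(θ₂−θ₃) / [r₄ sin(θ₄−θ₃)].
Numerator sine = -0.26387; denominator sine = -0.87462.
Result = 0.0551·4.21·(-0.26387) / (0.1915·(-0.87462)) = +0.36544 rad/s; magnitude 0.36544 rad/s.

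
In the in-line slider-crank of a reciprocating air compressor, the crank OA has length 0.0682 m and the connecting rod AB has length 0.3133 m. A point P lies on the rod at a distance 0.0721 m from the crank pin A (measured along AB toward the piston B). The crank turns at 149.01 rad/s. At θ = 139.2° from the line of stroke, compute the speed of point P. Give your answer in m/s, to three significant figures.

8.71

ω = 149 rad/s.  Crank-pin speed |V_A| = rω = 10.162 m/s, perpendicular to OA.
Rod angle: sinφ = −(r/L) sinθ ⇒ φ = -8.177°; ω_rod = −rω cosθ/√(L²−r²sin²θ) = +24.807 rad/s.
V_P = V_A + ω_rod × AP, with AP = 0.0721 m along the rod.
Components: V_Px = −rω sinθ − a·ω_rod·sinφ = -6.386 m/s;  V_Py = rω cosθ + a·ω_rod·cosφ = -5.9226 m/s.
|V_P| = √(V_Px² + V_Py²) = 8.7096 m/s.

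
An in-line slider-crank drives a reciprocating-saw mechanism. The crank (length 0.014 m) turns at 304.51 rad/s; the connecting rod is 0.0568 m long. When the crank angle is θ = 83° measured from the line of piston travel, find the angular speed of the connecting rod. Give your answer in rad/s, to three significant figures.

9.43

ω = 304.5 rad/s
The rod makes angle φ with the slider axis where L sinφ = r sinθ; differentiating, L cosφ·φ̇ = r ω cosθ.
L cosφ = √(L² − r² sin²θ) = 0.055074 m.
|ω_rod| = r ω |cosθ| / √(L² − r² sin²θ) = 0.014·304.5·0.12187/0.055074 = 9.4336 rad/s.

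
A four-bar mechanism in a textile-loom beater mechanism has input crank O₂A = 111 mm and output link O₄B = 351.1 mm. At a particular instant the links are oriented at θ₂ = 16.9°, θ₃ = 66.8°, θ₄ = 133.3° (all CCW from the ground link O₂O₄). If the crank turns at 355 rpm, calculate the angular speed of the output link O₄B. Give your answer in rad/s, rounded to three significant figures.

9.80

ω₂ = 37.18 rad/s (from 355 rpm).
Differentiating the loop-closure r₂e^{iθ₂}+r₃e^{iθ₃}=r₁+r₄e^{iθ₄} gives r₂ω₂e^{iθ₂}+r₃ω₃e^{iθ₃}=r₄ω₄e^{iθ₄}.
Eliminating the other unknown: ω₄ = r₂ω₂ sin(θ₂−θ₃) / [r₄ sin(θ₄−θ₃)].
Numerator sine = -0.76492; denominator sine = +0.91706.
Result = 0.111·37.18·(-0.76492) / (0.3511·(+0.91706)) = -9.8032 rad/s; magnitude 9.8032 rad/s.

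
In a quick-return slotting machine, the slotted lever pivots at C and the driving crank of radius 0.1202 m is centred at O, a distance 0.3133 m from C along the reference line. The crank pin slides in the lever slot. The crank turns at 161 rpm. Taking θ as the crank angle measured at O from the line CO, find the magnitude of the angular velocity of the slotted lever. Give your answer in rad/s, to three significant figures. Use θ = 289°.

ω = 16.86 rad/s (from 161 rpm).
Crank pin A relative to C: A = (d + r cosθ, r sinθ); lever angle φ = atan2(r sinθ, d + r cosθ).
Differentiating tanφ: φ̇ = rω(d cosθ + r)/(d² + r² + 2dr cosθ).
d² + r² + 2dr cosθ = |CA|² = 0.137126 m²;  d cosθ + r = +0.2222 m.
|ω_lever| = |0.1202·16.86·+0.2222| / 0.137126 = 3.2839 rad/s.

3.28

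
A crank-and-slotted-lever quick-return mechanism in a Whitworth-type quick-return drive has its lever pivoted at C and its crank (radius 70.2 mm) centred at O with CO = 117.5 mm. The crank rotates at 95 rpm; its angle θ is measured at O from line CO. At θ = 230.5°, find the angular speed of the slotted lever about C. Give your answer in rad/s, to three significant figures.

ω = 9.948 rad/s (from 95 rpm).
Crank pin A relative to C: A = (d + r cosθ, r sinθ); lever angle φ = atan2(r sinθ, d + r cosθ).
Differentiating tanφ: φ̇ = rω(d cosθ + r)/(d² + r² + 2dr cosθ).
d² + r² + 2dr cosθ = |CA|² = 0.00824091 m²;  d cosθ + r = -0.0045392 m.
|ω_lever| = |0.0702·9.948·-0.0045392| / 0.00824091 = 0.38467 rad/s.

0.385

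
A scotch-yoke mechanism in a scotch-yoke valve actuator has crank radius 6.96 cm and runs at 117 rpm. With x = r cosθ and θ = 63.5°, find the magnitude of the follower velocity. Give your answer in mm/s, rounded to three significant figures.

763

ω = 12.25 rad/s (from 117 rpm).
x = r cosθ ⇒ ẋ = −rω sinθ.
|v| = rω|sinθ| = 0.0696·12.25·|sin 63.5°| = 0.76316 m/s = 763.16 mm/s.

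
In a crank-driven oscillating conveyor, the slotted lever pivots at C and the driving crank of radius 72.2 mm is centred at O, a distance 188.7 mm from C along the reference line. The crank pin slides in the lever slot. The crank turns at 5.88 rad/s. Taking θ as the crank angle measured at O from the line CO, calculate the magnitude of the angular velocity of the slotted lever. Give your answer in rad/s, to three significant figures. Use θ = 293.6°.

ω = 5.88 rad/s
Crank pin A relative to C: A = (d + r cosθ, r sinθ); lever angle φ = atan2(r sinθ, d + r cosθ).
Differentiating tanφ: φ̇ = rω(d cosθ + r)/(d² + r² + 2dr cosθ).
d² + r² + 2dr cosθ = |CA|² = 0.0517294 m²;  d cosθ + r = +0.14775 m.
|ω_lever| = |0.0722·5.88·+0.14775| / 0.0517294 = 1.2125 rad/s.

1.21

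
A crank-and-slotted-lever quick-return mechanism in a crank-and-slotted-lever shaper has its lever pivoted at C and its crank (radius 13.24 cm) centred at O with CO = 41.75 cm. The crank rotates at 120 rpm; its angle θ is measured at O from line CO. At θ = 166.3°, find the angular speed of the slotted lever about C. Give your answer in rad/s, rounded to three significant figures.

5.38

ω = 12.57 rad/s (from 120 rpm).
Crank pin A relative to C: A = (d + r cosθ, r sinθ); lever angle φ = atan2(r sinθ, d + r cosθ).
Differentiating tanφ: φ̇ = rω(d cosθ + r)/(d² + r² + 2dr cosθ).
d² + r² + 2dr cosθ = |CA|² = 0.0844274 m²;  d cosθ + r = -0.27322 m.
|ω_lever| = |0.1324·12.57·-0.27322| / 0.0844274 = 5.3843 rad/s.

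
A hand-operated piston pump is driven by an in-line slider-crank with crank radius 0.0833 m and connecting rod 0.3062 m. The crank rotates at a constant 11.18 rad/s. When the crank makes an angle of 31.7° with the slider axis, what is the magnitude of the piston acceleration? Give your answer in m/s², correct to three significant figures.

ω = 11.18 rad/s
x(θ) = r cosθ + √(L² − r² sin²θ); with ω constant, a = ω²·d²x/dθ².
d²x/dθ² = −r cosθ − r²(cos2θ)/√u − r⁴ sin²2θ/(4u^{3/2}),  u = L² − r² sin²θ = 0.0918425 m².
Substituting r = 0.0833 m, L = 0.3062 m, θ = 31.7°: d²x/dθ² = -0.08147 m.
a = ω²·d²x/dθ² = (11.18)²·(-0.08147) = -10.183 m/s²;  |a| = 10.183 m/s².

10.2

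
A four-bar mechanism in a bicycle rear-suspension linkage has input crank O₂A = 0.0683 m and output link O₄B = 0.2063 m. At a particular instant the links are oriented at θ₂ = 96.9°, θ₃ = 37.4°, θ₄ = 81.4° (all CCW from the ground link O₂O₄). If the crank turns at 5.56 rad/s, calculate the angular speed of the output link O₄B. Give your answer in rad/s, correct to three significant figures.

ω₂ = 5.56 rad/s
Differentiating the loop-closure r₂e^{iθ₂}+r₃e^{iθ₃}=r₁+r₄e^{iθ₄} gives r₂ω₂e^{iθ₂}+r₃ω₃e^{iθ₃}=r₄ω₄e^{iθ₄}.
Eliminating the other unknown: ω₄ = r₂ω₂ sin(θ₂−θ₃) / [r₄ sin(θ₄−θ₃)].
Numerator sine = +0.86163; denominator sine = +0.69466.
Result = 0.0683·5.56·(+0.86163) / (0.2063·(+0.69466)) = +2.2832 rad/s; magnitude 2.2832 rad/s.

2.28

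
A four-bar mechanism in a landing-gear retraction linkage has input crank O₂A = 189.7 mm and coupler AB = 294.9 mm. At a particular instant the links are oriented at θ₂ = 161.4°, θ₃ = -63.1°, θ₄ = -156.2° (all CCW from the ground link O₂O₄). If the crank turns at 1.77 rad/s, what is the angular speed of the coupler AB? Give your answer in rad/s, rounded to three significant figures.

0.769

ω₂ = 1.77 rad/s
Differentiating the loop-closure r₂e^{iθ₂}+r₃e^{iθ₃}=r₁+r₄e^{iθ₄} gives r₂ω₂e^{iθ₂}+r₃ω₃e^{iθ₃}=r₄ω₄e^{iθ₄}.
Eliminating the other unknown: ω₃ = r₂ω₂ sin(θ₄−θ₂) / [r₃ sin(θ₃−θ₄)].
Numerator sine = +0.67430; denominator sine = +0.99854.
Result = 0.1897·1.77·(+0.67430) / (0.2949·(+0.99854)) = +0.76888 rad/s; magnitude 0.76888 rad/s.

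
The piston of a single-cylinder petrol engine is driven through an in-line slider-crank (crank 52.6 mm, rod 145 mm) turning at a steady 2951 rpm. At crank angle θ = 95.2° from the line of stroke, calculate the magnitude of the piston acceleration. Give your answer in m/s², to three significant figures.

2370

ω = 2π·2951/60 = 309 rad/s
x(θ) = r cosθ + √(L² − r² sin²θ); with ω constant, a = ω²·d²x/dθ².
d²x/dθ² = −r cosθ − r²(cos2θ)/√u − r⁴ sin²2θ/(4u^{3/2}),  u = L² − r² sin²θ = 0.018281 m².
Substituting r = 0.0526 m, L = 0.145 m, θ = 95.2°: d²x/dθ² = +0.024869 m.
a = ω²·d²x/dθ² = (309)²·(+0.024869) = +2374.9 m/s²;  |a| = 2374.9 m/s².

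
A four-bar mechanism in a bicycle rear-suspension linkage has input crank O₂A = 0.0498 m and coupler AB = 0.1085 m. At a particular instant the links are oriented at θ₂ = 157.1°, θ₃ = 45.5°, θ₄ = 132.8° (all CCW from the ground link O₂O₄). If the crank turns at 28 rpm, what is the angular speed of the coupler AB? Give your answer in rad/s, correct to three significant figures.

ω₂ = 2.932 rad/s (from 28 rpm).
Differentiating the loop-closure r₂e^{iθ₂}+r₃e^{iθ₃}=r₁+r₄e^{iθ₄} gives r₂ω₂e^{iθ₂}+r₃ω₃e^{iθ₃}=r₄ω₄e^{iθ₄}.
Eliminating the other unknown: ω₃ = r₂ω₂ sin(θ₄−θ₂) / [r₃ sin(θ₃−θ₄)].
Numerator sine = -0.41151; denominator sine = -0.99889.
Result = 0.0498·2.932·(-0.41151) / (0.1085·(-0.99889)) = +0.55444 rad/s; magnitude 0.55444 rad/s.

0.554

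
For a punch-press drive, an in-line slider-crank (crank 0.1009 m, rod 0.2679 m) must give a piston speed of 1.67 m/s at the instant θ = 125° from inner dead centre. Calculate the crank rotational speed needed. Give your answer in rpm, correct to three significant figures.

For an in-line slider-crank, |v_piston| = rω|sinθ|·[1 + r cosθ/√(L² − r² sin²θ)].
With r = 0.1009 m, L = 0.2679 m, θ = 125°: the bracketed kinematic factor |dx/dθ| = 0.063882 m.
ω = v/|dx/dθ| = 1.67/0.063882 = 26.142 rad/s.
N = 60ω/(2π) = 249.64 rpm.

250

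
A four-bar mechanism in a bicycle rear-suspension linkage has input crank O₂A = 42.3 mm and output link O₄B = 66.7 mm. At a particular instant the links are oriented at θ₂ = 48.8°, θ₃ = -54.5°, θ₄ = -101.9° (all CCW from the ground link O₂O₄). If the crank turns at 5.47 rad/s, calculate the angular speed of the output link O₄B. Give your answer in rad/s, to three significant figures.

ω₂ = 5.47 rad/s
Differentiating the loop-closure r₂e^{iθ₂}+r₃e^{iθ₃}=r₁+r₄e^{iθ₄} gives r₂ω₂e^{iθ₂}+r₃ω₃e^{iθ₃}=r₄ω₄e^{iθ₄}.
Eliminating the other unknown: ω₄ = r₂ω₂ sin(θ₂−θ₃) / [r₄ sin(θ₄−θ₃)].
Numerator sine = +0.97318; denominator sine = -0.73610.
Result = 0.0423·5.47·(+0.97318) / (0.0667·(-0.73610)) = -4.5863 rad/s; magnitude 4.5863 rad/s.

4.59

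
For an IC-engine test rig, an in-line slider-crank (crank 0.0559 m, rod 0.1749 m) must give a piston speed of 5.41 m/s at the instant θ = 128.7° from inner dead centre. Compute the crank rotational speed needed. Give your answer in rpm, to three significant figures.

1490

For an in-line slider-crank, |v_piston| = rω|sinθ|·[1 + r cosθ/√(L² − r² sin²θ)].
With r = 0.0559 m, L = 0.1749 m, θ = 128.7°: the bracketed kinematic factor |dx/dθ| = 0.034624 m.
ω = v/|dx/dθ| = 5.41/0.034624 = 156.25 rad/s.
N = 60ω/(2π) = 1492.1 rpm.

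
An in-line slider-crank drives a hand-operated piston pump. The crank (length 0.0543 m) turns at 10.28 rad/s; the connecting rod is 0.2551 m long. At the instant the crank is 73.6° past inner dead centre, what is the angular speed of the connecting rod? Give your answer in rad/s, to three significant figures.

ω = 10.28 rad/s
The rod makes angle φ with the slider axis where L sinφ = r sinθ; differentiating, L cosφ·φ̇ = r ω cosθ.
L cosφ = √(L² − r² sin²θ) = 0.24972 m.
|ω_rod| = r ω |cosθ| / √(L² − r² sin²θ) = 0.0543·10.28·0.28234/0.24972 = 0.63111 rad/s.

0.631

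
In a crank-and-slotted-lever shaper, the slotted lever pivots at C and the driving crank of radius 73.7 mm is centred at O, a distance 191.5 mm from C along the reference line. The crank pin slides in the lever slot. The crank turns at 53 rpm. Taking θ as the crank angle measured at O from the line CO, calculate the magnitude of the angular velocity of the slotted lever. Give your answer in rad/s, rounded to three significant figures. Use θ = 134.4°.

1.10

ω = 5.55 rad/s (from 53 rpm).
Crank pin A relative to C: A = (d + r cosθ, r sinθ); lever angle φ = atan2(r sinθ, d + r cosθ).
Differentiating tanφ: φ̇ = rω(d cosθ + r)/(d² + r² + 2dr cosθ).
d² + r² + 2dr cosθ = |CA|² = 0.0223545 m²;  d cosθ + r = -0.060286 m.
|ω_lever| = |0.0737·5.55·-0.060286| / 0.0223545 = 1.1031 rad/s.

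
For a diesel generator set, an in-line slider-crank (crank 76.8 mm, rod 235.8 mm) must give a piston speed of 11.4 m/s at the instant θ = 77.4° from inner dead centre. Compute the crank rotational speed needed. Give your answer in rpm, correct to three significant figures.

For an in-line slider-crank, |v_piston| = rω|sinθ|·[1 + r cosθ/√(L² − r² sin²θ)].
With r = 0.0768 m, L = 0.2358 m, θ = 77.4°: the bracketed kinematic factor |dx/dθ| = 0.080567 m.
ω = v/|dx/dθ| = 11.4/0.080567 = 141.5 rad/s.
N = 60ω/(2π) = 1351.2 rpm.

1350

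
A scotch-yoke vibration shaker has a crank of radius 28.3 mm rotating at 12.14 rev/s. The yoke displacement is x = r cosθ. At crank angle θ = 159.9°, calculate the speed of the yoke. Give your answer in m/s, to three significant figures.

0.742

ω = 76.28 rad/s (from 12.14 rev/s).
x = r cosθ ⇒ ẋ = −rω sinθ.
|v| = rω|sinθ| = 0.0283·76.28·|sin 159.9°| = 0.74185 m/s.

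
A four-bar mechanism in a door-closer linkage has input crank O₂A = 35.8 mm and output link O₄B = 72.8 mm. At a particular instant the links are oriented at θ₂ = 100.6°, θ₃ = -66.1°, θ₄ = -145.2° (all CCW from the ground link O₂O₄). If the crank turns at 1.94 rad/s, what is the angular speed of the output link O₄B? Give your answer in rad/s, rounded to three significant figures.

0.224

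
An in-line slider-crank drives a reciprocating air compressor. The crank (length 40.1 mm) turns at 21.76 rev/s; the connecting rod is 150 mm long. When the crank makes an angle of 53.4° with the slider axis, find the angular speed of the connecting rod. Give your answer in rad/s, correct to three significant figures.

22.3

ω = 136.7 rad/s (converted from 21.76 rev/s).
The rod makes angle φ with the slider axis where L sinφ = r sinθ; differentiating, L cosφ·φ̇ = r ω cosθ.
L cosφ = √(L² − r² sin²θ) = 0.1465 m.
|ω_rod| = r ω |cosθ| / √(L² − r² sin²θ) = 0.0401·136.7·0.59622/0.1465 = 22.312 rad/s.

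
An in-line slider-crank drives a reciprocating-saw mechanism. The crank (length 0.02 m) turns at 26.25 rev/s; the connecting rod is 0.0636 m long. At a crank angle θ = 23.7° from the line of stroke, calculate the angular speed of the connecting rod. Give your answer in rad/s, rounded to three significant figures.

ω = 164.9 rad/s (converted from 26.25 rev/s).
The rod makes angle φ with the slider axis where L sinφ = r sinθ; differentiating, L cosφ·φ̇ = r ω cosθ.
L cosφ = √(L² − r² sin²θ) = 0.06309 m.
|ω_rod| = r ω |cosθ| / √(L² − r² sin²θ) = 0.02·164.9·0.91566/0.06309 = 47.876 rad/s.

47.9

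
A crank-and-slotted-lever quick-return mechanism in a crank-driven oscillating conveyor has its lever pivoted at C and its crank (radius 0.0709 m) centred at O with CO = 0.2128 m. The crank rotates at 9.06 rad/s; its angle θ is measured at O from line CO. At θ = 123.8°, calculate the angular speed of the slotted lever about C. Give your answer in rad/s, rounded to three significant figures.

0.910

ω = 9.06 rad/s
Crank pin A relative to C: A = (d + r cosθ, r sinθ); lever angle φ = atan2(r sinθ, d + r cosθ).
Differentiating tanφ: φ̇ = rω(d cosθ + r)/(d² + r² + 2dr cosθ).
d² + r² + 2dr cosθ = |CA|² = 0.0335244 m²;  d cosθ + r = -0.04748 m.
|ω_lever| = |0.0709·9.06·-0.04748| / 0.0335244 = 0.90975 rad/s.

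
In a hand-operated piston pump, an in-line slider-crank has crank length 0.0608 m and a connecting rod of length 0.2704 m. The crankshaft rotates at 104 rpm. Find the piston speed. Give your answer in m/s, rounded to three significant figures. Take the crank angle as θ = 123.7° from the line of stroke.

0.481

ω = 2π·104/60 = 10.89 rad/s
For an in-line slider-crank, x = r cosθ + √(L² − r² sin²θ), so v = −rω sinθ·[1 + r cosθ/√(L² − r² sin²θ)].
With r = 0.0608 m, L = 0.2704 m, θ = 123.7°: √(L² − r² sin²θ) = 0.26563 m.
v = −0.0608·10.89·0.83195·[1 + 0.0608·-0.55484/0.26563] = -0.48093 m/s.
|v| = 0.48093 m/s.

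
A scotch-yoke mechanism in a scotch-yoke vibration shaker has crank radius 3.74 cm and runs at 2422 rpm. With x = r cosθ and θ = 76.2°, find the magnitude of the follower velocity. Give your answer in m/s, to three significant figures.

9.21

ω = 253.6 rad/s (from 2422 rpm).
x = r cosθ ⇒ ẋ = −rω sinθ.
|v| = rω|sinθ| = 0.0374·253.6·|sin 76.2°| = 9.212 m/s.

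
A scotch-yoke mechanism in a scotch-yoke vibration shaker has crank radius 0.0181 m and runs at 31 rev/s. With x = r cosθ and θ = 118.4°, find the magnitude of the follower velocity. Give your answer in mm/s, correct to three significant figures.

3100

ω = 194.8 rad/s (from 31 rev/s).
x = r cosθ ⇒ ẋ = −rω sinθ.
|v| = rω|sinθ| = 0.0181·194.8·|sin 118.4°| = 3.1012 m/s = 3101.2 mm/s.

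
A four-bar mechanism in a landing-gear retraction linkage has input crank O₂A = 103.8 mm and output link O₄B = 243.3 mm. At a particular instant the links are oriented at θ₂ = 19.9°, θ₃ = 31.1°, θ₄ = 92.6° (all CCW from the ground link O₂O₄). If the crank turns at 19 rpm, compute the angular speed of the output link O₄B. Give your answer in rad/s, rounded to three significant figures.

ω₂ = 1.99 rad/s (from 19 rpm).
Differentiating the loop-closure r₂e^{iθ₂}+r₃e^{iθ₃}=r₁+r₄e^{iθ₄} gives r₂ω₂e^{iθ₂}+r₃ω₃e^{iθ₃}=r₄ω₄e^{iθ₄}.
Eliminating the other unknown: ω₄ = r₂ω₂ sin(θ₂−θ₃) / [r₄ sin(θ₄−θ₃)].
Numerator sine = -0.19423; denominator sine = +0.87882.
Result = 0.1038·1.99·(-0.19423) / (0.2433·(+0.87882)) = -0.18761 rad/s; magnitude 0.18761 rad/s.

0.188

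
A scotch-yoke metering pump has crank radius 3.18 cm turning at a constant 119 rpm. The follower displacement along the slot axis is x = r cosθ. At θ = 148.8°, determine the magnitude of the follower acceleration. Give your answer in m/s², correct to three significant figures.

4.22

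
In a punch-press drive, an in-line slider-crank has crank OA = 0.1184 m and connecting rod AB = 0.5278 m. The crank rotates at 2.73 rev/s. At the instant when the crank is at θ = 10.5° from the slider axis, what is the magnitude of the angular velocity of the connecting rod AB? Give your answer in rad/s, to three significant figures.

3.79

ω = 17.15 rad/s (converted from 2.73 rev/s).
The rod makes angle φ with the slider axis where L sinφ = r sinθ; differentiating, L cosφ·φ̇ = r ω cosθ.
L cosφ = √(L² − r² sin²θ) = 0.52736 m.
|ω_rod| = r ω |cosθ| / √(L² − r² sin²θ) = 0.1184·17.15·0.98325/0.52736 = 3.7866 rad/s.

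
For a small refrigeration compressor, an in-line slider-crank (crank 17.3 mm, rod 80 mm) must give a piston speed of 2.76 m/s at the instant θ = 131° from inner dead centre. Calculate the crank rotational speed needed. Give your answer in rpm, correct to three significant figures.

2360

For an in-line slider-crank, |v_piston| = rω|sinθ|·[1 + r cosθ/√(L² − r² sin²θ)].
With r = 0.0173 m, L = 0.08 m, θ = 131°: the bracketed kinematic factor |dx/dθ| = 0.011179 m.
ω = v/|dx/dθ| = 2.76/0.011179 = 246.89 rad/s.
N = 60ω/(2π) = 2357.7 rpm.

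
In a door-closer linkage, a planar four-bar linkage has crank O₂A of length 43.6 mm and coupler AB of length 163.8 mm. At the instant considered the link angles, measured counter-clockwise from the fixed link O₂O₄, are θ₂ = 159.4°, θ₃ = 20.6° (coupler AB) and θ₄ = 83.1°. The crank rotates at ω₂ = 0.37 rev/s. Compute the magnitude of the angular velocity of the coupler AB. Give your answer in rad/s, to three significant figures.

ω₂ = 2.325 rad/s (from 0.37 rev/s).
Differentiating the loop-closure r₂e^{iθ₂}+r₃e^{iθ₃}=r₁+r₄e^{iθ₄} gives r₂ω₂e^{iθ₂}+r₃ω₃e^{iθ₃}=r₄ω₄e^{iθ₄}.
Eliminating the other unknown: ω₃ = r₂ω₂ sin(θ₄−θ₂) / [r₃ sin(θ₃−θ₄)].
Numerator sine = -0.97155; denominator sine = -0.88701.
Result = 0.0436·2.325·(-0.97155) / (0.1638·(-0.88701)) = +0.67778 rad/s; magnitude 0.67778 rad/s.

0.678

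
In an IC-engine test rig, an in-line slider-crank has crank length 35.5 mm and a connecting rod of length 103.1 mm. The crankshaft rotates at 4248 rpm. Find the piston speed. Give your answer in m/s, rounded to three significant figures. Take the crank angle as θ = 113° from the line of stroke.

12.5

ω = 2π·4248/60 = 444.8 rad/s
For an in-line slider-crank, x = r cosθ + √(L² − r² sin²θ), so v = −rω sinθ·[1 + r cosθ/√(L² − r² sin²θ)].
With r = 0.0355 m, L = 0.1031 m, θ = 113°: √(L² − r² sin²θ) = 0.097784 m.
v = −0.0355·444.8·0.92050·[1 + 0.0355·-0.39073/0.097784] = -12.475 m/s.
|v| = 12.475 m/s.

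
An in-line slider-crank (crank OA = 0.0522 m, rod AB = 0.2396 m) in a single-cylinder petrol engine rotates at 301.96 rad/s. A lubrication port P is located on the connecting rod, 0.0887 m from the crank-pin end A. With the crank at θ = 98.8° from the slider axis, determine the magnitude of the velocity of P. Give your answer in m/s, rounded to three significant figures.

ω = 302 rad/s.  Crank-pin speed |V_A| = rω = 15.762 m/s, perpendicular to OA.
Rod angle: sinφ = −(r/L) sinθ ⇒ φ = -12.433°; ω_rod = −rω cosθ/√(L²−r²sin²θ) = +10.306 rad/s.
V_P = V_A + ω_rod × AP, with AP = 0.0887 m along the rod.
Components: V_Px = −rω sinθ − a·ω_rod·sinφ = -15.38 m/s;  V_Py = rω cosθ + a·ω_rod·cosφ = -1.5187 m/s.
|V_P| = √(V_Px² + V_Py²) = 15.455 m/s.

15.5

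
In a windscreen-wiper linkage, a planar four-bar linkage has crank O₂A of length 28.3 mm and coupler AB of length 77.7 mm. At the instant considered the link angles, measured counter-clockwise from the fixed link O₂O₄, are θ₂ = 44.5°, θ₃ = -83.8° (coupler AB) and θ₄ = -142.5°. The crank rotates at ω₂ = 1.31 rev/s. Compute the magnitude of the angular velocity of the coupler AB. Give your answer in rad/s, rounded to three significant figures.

0.428

ω₂ = 8.231 rad/s (from 1.31 rev/s).
Differentiating the loop-closure r₂e^{iθ₂}+r₃e^{iθ₃}=r₁+r₄e^{iθ₄} gives r₂ω₂e^{iθ₂}+r₃ω₃e^{iθ₃}=r₄ω₄e^{iθ₄}.
Eliminating the other unknown: ω₃ = r₂ω₂ sin(θ₄−θ₂) / [r₃ sin(θ₃−θ₄)].
Numerator sine = +0.12187; denominator sine = +0.85446.
Result = 0.0283·8.231·(+0.12187) / (0.0777·(+0.85446)) = +0.42758 rad/s; magnitude 0.42758 rad/s.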